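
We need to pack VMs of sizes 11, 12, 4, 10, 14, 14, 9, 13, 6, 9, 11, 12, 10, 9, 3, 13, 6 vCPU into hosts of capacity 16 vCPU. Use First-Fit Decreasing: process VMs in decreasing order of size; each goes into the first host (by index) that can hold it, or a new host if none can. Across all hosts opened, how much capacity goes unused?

42

Sorted descending: 14, 14, 13, 13, 12, 12, 11, 11, 10, 10, 9, 9, 9, 6, 6, 4, 3.
14 vCPU → host 1 (remaining 2 vCPU)
14 vCPU → host 2 (remaining 2 vCPU)
13 vCPU → host 3 (remaining 3 vCPU)
13 vCPU → host 4 (remaining 3 vCPU)
12 vCPU → host 5 (remaining 4 vCPU)
12 vCPU → host 6 (remaining 4 vCPU)
11 vCPU → host 7 (remaining 5 vCPU)
11 vCPU → host 8 (remaining 5 vCPU)
10 vCPU → host 9 (remaining 6 vCPU)
10 vCPU → host 10 (remaining 6 vCPU)
9 vCPU → host 11 (remaining 7 vCPU)
9 vCPU → host 12 (remaining 7 vCPU)
9 vCPU → host 13 (remaining 7 vCPU)
6 vCPU → host 9 (remaining 0 vCPU)
6 vCPU → host 10 (remaining 0 vCPU)
4 vCPU → host 5 (remaining 0 vCPU)
3 vCPU → host 3 (remaining 0 vCPU)
13 hosts × 16 vCPU = 208 vCPU; used 166 vCPU; unused 42 vCPU.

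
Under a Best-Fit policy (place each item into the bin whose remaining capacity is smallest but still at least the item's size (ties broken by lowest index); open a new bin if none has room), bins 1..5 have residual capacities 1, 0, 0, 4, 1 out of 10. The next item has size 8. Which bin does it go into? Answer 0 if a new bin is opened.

0

No bin has ≥ 8 free, so a new bin is opened.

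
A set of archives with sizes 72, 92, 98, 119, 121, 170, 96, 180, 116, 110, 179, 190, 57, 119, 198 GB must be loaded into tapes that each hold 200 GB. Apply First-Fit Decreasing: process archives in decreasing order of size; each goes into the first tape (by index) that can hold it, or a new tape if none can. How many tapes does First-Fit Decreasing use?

12 tapes

Sorted descending: 198, 190, 180, 179, 170, 121, 119, 119, 116, 110, 98, 96, 92, 72, 57.
Put 198 GB in tape 1; 2 GB remain.
Put 190 GB in tape 2; 10 GB remain.
Put 180 GB in tape 3; 20 GB remain.
Put 179 GB in tape 4; 21 GB remain.
Put 170 GB in tape 5; 30 GB remain.
Put 121 GB in tape 6; 79 GB remain.
Put 119 GB in tape 7; 81 GB remain.
Put 119 GB in tape 8; 81 GB remain.
Put 116 GB in tape 9; 84 GB remain.
Put 110 GB in tape 10; 90 GB remain.
Put 98 GB in tape 11; 102 GB remain.
Put 96 GB in tape 11; 6 GB remain.
Put 92 GB in tape 12; 108 GB remain.
Put 72 GB in tape 6; 7 GB remain.
Put 57 GB in tape 7; 24 GB remain.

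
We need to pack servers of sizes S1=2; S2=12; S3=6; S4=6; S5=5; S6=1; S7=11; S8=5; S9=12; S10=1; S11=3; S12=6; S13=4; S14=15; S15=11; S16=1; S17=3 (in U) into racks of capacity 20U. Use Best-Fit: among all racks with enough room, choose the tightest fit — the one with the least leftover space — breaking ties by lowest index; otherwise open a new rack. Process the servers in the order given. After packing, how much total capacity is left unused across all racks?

rack 1: place S1 (2U), 18U left
rack 1: place S2 (12U), 6U left
rack 1: place S3 (6U), 0U left
rack 2: place S4 (6U), 14U left
rack 2: place S5 (5U), 9U left
rack 2: place S6 (1U), 8U left
rack 3: place S7 (11U), 9U left
rack 2: place S8 (5U), 3U left
rack 4: place S9 (12U), 8U left
rack 2: place S10 (1U), 2U left
rack 4: place S11 (3U), 5U left
rack 3: place S12 (6U), 3U left
rack 4: place S13 (4U), 1U left
rack 5: place S14 (15U), 5U left
rack 6: place S15 (11U), 9U left
rack 4: place S16 (1U), 0U left
rack 3: place S17 (3U), 0U left
6 racks × 20U = 120U; used 104U; unused 16U.

16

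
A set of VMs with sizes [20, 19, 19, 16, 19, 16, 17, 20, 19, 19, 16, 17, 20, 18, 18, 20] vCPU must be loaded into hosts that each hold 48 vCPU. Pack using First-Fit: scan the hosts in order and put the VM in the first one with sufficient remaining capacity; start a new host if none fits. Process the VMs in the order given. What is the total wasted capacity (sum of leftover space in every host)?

91

host 1: place 20 vCPU, 28 vCPU left
host 1: place 19 vCPU, 9 vCPU left
host 2: place 19 vCPU, 29 vCPU left
host 2: place 16 vCPU, 13 vCPU left
host 3: place 19 vCPU, 29 vCPU left
host 3: place 16 vCPU, 13 vCPU left
host 4: place 17 vCPU, 31 vCPU left
host 4: place 20 vCPU, 11 vCPU left
host 5: place 19 vCPU, 29 vCPU left
host 5: place 19 vCPU, 10 vCPU left
host 6: place 16 vCPU, 32 vCPU left
host 6: place 17 vCPU, 15 vCPU left
host 7: place 20 vCPU, 28 vCPU left
host 7: place 18 vCPU, 10 vCPU left
host 8: place 18 vCPU, 30 vCPU left
host 8: place 20 vCPU, 10 vCPU left
8 hosts × 48 vCPU = 384 vCPU; used 293 vCPU; unused 91 vCPU.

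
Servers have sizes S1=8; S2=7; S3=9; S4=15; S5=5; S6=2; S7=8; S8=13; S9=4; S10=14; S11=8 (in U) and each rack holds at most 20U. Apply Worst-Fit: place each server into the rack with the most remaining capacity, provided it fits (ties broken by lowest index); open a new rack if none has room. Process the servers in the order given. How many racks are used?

6 racks

rack 1: place S1 (8U), 12U left
rack 1: place S2 (7U), 5U left
rack 2: place S3 (9U), 11U left
rack 3: place S4 (15U), 5U left
rack 2: place S5 (5U), 6U left
rack 2: place S6 (2U), 4U left
rack 4: place S7 (8U), 12U left
rack 5: place S8 (13U), 7U left
rack 4: place S9 (4U), 8U left
rack 6: place S10 (14U), 6U left
rack 4: place S11 (8U), 0U left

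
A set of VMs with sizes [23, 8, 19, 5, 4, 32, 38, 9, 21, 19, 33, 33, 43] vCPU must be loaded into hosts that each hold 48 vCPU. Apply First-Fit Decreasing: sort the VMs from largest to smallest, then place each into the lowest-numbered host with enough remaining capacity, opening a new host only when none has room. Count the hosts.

Sorted descending: 43, 38, 33, 33, 32, 23, 21, 19, 19, 9, 8, 5, 4.
Put 43 vCPU in host 1; 5 vCPU remain.
Put 38 vCPU in host 2; 10 vCPU remain.
Put 33 vCPU in host 3; 15 vCPU remain.
Put 33 vCPU in host 4; 15 vCPU remain.
Put 32 vCPU in host 5; 16 vCPU remain.
Put 23 vCPU in host 6; 25 vCPU remain.
Put 21 vCPU in host 6; 4 vCPU remain.
Put 19 vCPU in host 7; 29 vCPU remain.
Put 19 vCPU in host 7; 10 vCPU remain.
Put 9 vCPU in host 2; 1 vCPU remain.
Put 8 vCPU in host 3; 7 vCPU remain.
Put 5 vCPU in host 1; 0 vCPU remain.
Put 4 vCPU in host 3; 3 vCPU remain.
Final hosts: [43,5] [38,9] [33,8,4] [33] [32] [23,21] [19,19].

7 hosts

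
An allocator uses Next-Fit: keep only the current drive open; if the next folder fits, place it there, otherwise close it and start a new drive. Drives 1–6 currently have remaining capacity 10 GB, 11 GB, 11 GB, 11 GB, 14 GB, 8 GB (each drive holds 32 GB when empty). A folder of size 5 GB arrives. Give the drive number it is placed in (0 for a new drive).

Next-Fit only looks at drive 6, which has 8 GB free.
5 GB fits there.

6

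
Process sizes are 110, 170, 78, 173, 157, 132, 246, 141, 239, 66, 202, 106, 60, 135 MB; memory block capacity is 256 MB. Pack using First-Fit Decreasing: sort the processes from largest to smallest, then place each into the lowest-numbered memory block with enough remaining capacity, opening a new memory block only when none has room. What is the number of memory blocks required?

9 memory blocks

Sorted descending: 246, 239, 202, 173, 170, 157, 141, 135, 132, 110, 106, 78, 66, 60.
Put 246 MB in memory block 1; 10 MB remain.
Put 239 MB in memory block 2; 17 MB remain.
Put 202 MB in memory block 3; 54 MB remain.
Put 173 MB in memory block 4; 83 MB remain.
Put 170 MB in memory block 5; 86 MB remain.
Put 157 MB in memory block 6; 99 MB remain.
Put 141 MB in memory block 7; 115 MB remain.
Put 135 MB in memory block 8; 121 MB remain.
Put 132 MB in memory block 9; 124 MB remain.
Put 110 MB in memory block 7; 5 MB remain.
Put 106 MB in memory block 8; 15 MB remain.
Put 78 MB in memory block 4; 5 MB remain.
Put 66 MB in memory block 5; 20 MB remain.
Put 60 MB in memory block 6; 39 MB remain.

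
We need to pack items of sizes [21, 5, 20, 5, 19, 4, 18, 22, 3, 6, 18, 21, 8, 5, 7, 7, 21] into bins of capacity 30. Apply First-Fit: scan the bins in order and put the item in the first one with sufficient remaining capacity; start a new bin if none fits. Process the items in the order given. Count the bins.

21 → bin 1 (remaining 9)
5 → bin 1 (remaining 4)
20 → bin 2 (remaining 10)
5 → bin 2 (remaining 5)
19 → bin 3 (remaining 11)
4 → bin 1 (remaining 0)
18 → bin 4 (remaining 12)
22 → bin 5 (remaining 8)
3 → bin 2 (remaining 2)
6 → bin 3 (remaining 5)
18 → bin 6 (remaining 12)
21 → bin 7 (remaining 9)
8 → bin 4 (remaining 4)
5 → bin 3 (remaining 0)
7 → bin 5 (remaining 1)
7 → bin 6 (remaining 5)
21 → bin 8 (remaining 9)
Final bins: [21,5,4] [20,5,3] [19,6,5] [18,8] [22,7] [18,7] [21] [21].

8 bins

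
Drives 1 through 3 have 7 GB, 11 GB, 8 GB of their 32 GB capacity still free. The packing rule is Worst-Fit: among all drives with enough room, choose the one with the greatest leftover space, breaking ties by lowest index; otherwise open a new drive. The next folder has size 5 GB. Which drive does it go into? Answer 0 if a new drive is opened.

Drives with room: drive 1 (7 GB), drive 2 (11 GB), drive 3 (8 GB).
Most room is drive 2 with 11 GB free.

2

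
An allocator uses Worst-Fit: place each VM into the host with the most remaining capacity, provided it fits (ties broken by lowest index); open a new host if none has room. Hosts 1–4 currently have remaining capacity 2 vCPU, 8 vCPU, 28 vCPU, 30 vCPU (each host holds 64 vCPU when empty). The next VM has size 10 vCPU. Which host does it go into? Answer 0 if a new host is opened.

Hosts with room: host 3 (28 vCPU), host 4 (30 vCPU).
Most room is host 4 with 30 vCPU free.

4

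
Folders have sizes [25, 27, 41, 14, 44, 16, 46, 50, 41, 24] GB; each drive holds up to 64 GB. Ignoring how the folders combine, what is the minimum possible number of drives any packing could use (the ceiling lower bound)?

6 drives

Total size = 25 + 27 + 41 + 14 + 44 + 16 + 46 + 50 + 41 + 24 = 328 GB.
⌈328 / 64⌉ = 6.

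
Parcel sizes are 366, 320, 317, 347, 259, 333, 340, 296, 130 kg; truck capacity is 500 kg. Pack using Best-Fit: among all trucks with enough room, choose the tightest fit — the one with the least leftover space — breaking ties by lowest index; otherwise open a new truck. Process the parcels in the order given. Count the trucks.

Put 366 kg in truck 1; 134 kg remain.
Put 320 kg in truck 2; 180 kg remain.
Put 317 kg in truck 3; 183 kg remain.
Put 347 kg in truck 4; 153 kg remain.
Put 259 kg in truck 5; 241 kg remain.
Put 333 kg in truck 6; 167 kg remain.
Put 340 kg in truck 7; 160 kg remain.
Put 296 kg in truck 8; 204 kg remain.
Put 130 kg in truck 1; 4 kg remain.
Final trucks: [366,130] [320] [317] [347] [259] [333] [340] [296].

8 trucks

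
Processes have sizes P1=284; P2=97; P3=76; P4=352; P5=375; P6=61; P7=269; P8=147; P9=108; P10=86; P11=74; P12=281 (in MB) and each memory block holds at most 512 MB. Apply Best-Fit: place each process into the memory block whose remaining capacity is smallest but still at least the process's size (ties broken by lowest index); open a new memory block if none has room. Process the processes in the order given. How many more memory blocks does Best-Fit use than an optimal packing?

0

Best-Fit: [284,97,76] [352,147] [375,61,74] [269,108,86] [281] → 5 memory blocks.
Total size 2210 MB; any packing needs at least ⌈2210/512⌉ = 5 memory blocks.
So 5 is already optimal.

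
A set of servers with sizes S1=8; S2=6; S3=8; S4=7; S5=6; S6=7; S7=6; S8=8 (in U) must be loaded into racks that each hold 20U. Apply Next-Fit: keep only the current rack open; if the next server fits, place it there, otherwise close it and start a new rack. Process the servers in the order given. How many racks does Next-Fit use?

4

S1 (8U) → rack 1 (remaining 12U)
S2 (6U) → rack 1 (remaining 6U)
S3 (8U) → rack 2 (remaining 12U)
S4 (7U) → rack 2 (remaining 5U)
S5 (6U) → rack 3 (remaining 14U)
S6 (7U) → rack 3 (remaining 7U)
S7 (6U) → rack 3 (remaining 1U)
S8 (8U) → rack 4 (remaining 12U)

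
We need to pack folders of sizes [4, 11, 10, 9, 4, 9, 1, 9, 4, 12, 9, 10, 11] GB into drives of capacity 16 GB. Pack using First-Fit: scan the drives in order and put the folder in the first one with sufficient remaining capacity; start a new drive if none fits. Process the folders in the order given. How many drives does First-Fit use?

9

drive 1: place 4 GB, 12 GB left
drive 1: place 11 GB, 1 GB left
drive 2: place 10 GB, 6 GB left
drive 3: place 9 GB, 7 GB left
drive 2: place 4 GB, 2 GB left
drive 4: place 9 GB, 7 GB left
drive 1: place 1 GB, 0 GB left
drive 5: place 9 GB, 7 GB left
drive 3: place 4 GB, 3 GB left
drive 6: place 12 GB, 4 GB left
drive 7: place 9 GB, 7 GB left
drive 8: place 10 GB, 6 GB left
drive 9: place 11 GB, 5 GB left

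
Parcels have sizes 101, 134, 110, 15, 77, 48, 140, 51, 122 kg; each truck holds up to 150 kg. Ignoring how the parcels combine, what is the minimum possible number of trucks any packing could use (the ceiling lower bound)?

Total size = 101 + 134 + 110 + 15 + 77 + 48 + 140 + 51 + 122 = 798 kg.
⌈798 / 150⌉ = 6.

6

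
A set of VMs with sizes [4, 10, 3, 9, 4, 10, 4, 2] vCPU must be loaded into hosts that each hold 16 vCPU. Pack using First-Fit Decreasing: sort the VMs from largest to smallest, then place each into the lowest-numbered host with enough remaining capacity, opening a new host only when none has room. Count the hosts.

Sorted descending: 10, 10, 9, 4, 4, 4, 3, 2.
Put 10 vCPU in host 1; 6 vCPU remain.
Put 10 vCPU in host 2; 6 vCPU remain.
Put 9 vCPU in host 3; 7 vCPU remain.
Put 4 vCPU in host 1; 2 vCPU remain.
Put 4 vCPU in host 2; 2 vCPU remain.
Put 4 vCPU in host 3; 3 vCPU remain.
Put 3 vCPU in host 3; 0 vCPU remain.
Put 2 vCPU in host 1; 0 vCPU remain.
Final hosts: [10,4,2] [10,4] [9,4,3].

3 hosts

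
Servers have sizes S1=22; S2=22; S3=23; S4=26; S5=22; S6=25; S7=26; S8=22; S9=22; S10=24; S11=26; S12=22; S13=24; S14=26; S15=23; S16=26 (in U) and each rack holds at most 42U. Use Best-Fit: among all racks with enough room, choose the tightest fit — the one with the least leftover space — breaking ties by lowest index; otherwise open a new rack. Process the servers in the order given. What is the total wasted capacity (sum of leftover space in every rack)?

S1 (22U) → rack 1 (remaining 20U)
S2 (22U) → rack 2 (remaining 20U)
S3 (23U) → rack 3 (remaining 19U)
S4 (26U) → rack 4 (remaining 16U)
S5 (22U) → rack 5 (remaining 20U)
S6 (25U) → rack 6 (remaining 17U)
S7 (26U) → rack 7 (remaining 16U)
S8 (22U) → rack 8 (remaining 20U)
S9 (22U) → rack 9 (remaining 20U)
S10 (24U) → rack 10 (remaining 18U)
S11 (26U) → rack 11 (remaining 16U)
S12 (22U) → rack 12 (remaining 20U)
S13 (24U) → rack 13 (remaining 18U)
S14 (26U) → rack 14 (remaining 16U)
S15 (23U) → rack 15 (remaining 19U)
S16 (26U) → rack 16 (remaining 16U)
16 racks × 42U = 672U; used 381U; unused 291U.

291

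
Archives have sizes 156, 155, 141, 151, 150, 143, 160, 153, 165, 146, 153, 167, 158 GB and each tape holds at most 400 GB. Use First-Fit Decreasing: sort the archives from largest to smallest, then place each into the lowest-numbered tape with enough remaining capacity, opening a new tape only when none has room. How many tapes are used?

7 tapes

Sorted descending: 167, 165, 160, 158, 156, 155, 153, 153, 151, 150, 146, 143, 141.
Put 167 GB in tape 1; 233 GB remain.
Put 165 GB in tape 1; 68 GB remain.
Put 160 GB in tape 2; 240 GB remain.
Put 158 GB in tape 2; 82 GB remain.
Put 156 GB in tape 3; 244 GB remain.
Put 155 GB in tape 3; 89 GB remain.
Put 153 GB in tape 4; 247 GB remain.
Put 153 GB in tape 4; 94 GB remain.
Put 151 GB in tape 5; 249 GB remain.
Put 150 GB in tape 5; 99 GB remain.
Put 146 GB in tape 6; 254 GB remain.
Put 143 GB in tape 6; 111 GB remain.
Put 141 GB in tape 7; 259 GB remain.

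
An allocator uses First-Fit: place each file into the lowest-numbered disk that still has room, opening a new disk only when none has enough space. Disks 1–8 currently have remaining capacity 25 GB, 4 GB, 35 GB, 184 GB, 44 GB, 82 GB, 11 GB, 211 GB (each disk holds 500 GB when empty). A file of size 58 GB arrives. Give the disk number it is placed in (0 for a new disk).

Disks with room: disk 4 (184 GB), disk 6 (82 GB), disk 8 (211 GB).
The first with room is disk 4.

4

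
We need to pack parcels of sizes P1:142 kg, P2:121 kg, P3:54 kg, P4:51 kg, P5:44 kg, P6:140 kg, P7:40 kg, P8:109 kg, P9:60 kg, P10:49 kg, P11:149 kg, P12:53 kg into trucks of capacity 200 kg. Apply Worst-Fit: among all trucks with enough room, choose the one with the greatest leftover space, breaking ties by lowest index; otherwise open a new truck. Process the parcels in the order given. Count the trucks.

Put P1 (142 kg) in truck 1; 58 kg remain.
Put P2 (121 kg) in truck 2; 79 kg remain.
Put P3 (54 kg) in truck 2; 25 kg remain.
Put P4 (51 kg) in truck 1; 7 kg remain.
Put P5 (44 kg) in truck 3; 156 kg remain.
Put P6 (140 kg) in truck 3; 16 kg remain.
Put P7 (40 kg) in truck 4; 160 kg remain.
Put P8 (109 kg) in truck 4; 51 kg remain.
Put P9 (60 kg) in truck 5; 140 kg remain.
Put P10 (49 kg) in truck 5; 91 kg remain.
Put P11 (149 kg) in truck 6; 51 kg remain.
Put P12 (53 kg) in truck 5; 38 kg remain.

6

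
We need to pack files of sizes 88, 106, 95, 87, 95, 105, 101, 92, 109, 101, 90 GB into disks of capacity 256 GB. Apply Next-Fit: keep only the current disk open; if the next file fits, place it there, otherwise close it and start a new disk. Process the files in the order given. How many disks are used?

Put 88 GB in disk 1; 168 GB remain.
Put 106 GB in disk 1; 62 GB remain.
Put 95 GB in disk 2; 161 GB remain.
Put 87 GB in disk 2; 74 GB remain.
Put 95 GB in disk 3; 161 GB remain.
Put 105 GB in disk 3; 56 GB remain.
Put 101 GB in disk 4; 155 GB remain.
Put 92 GB in disk 4; 63 GB remain.
Put 109 GB in disk 5; 147 GB remain.
Put 101 GB in disk 5; 46 GB remain.
Put 90 GB in disk 6; 166 GB remain.

6 disks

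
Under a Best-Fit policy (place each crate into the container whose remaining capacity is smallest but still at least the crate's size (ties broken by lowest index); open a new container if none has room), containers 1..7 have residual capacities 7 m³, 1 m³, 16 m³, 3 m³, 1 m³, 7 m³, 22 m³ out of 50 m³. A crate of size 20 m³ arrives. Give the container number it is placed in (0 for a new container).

7

Containers with room: container 7 (22 m³).
Tightest fit is container 7 with 22 m³ free.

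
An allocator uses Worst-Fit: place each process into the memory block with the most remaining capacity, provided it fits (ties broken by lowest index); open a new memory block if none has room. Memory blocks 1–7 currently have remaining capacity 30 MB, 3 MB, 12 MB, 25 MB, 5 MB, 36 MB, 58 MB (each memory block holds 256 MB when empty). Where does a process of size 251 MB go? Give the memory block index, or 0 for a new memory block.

No memory block has ≥ 251 MB free, so a new memory block is opened.

0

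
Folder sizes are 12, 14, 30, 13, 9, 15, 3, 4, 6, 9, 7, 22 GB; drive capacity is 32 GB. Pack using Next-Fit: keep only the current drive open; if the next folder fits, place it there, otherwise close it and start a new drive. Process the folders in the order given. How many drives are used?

drive 1: place 12 GB, 20 GB left
drive 1: place 14 GB, 6 GB left
drive 2: place 30 GB, 2 GB left
drive 3: place 13 GB, 19 GB left
drive 3: place 9 GB, 10 GB left
drive 4: place 15 GB, 17 GB left
drive 4: place 3 GB, 14 GB left
drive 4: place 4 GB, 10 GB left
drive 4: place 6 GB, 4 GB left
drive 5: place 9 GB, 23 GB left
drive 5: place 7 GB, 16 GB left
drive 6: place 22 GB, 10 GB left

6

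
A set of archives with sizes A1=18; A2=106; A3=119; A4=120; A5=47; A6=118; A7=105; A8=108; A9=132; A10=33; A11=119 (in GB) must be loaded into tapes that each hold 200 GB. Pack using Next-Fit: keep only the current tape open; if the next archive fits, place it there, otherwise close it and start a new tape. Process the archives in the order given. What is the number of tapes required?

Put A1 (18 GB) in tape 1; 182 GB remain.
Put A2 (106 GB) in tape 1; 76 GB remain.
Put A3 (119 GB) in tape 2; 81 GB remain.
Put A4 (120 GB) in tape 3; 80 GB remain.
Put A5 (47 GB) in tape 3; 33 GB remain.
Put A6 (118 GB) in tape 4; 82 GB remain.
Put A7 (105 GB) in tape 5; 95 GB remain.
Put A8 (108 GB) in tape 6; 92 GB remain.
Put A9 (132 GB) in tape 7; 68 GB remain.
Put A10 (33 GB) in tape 7; 35 GB remain.
Put A11 (119 GB) in tape 8; 81 GB remain.

8 tapes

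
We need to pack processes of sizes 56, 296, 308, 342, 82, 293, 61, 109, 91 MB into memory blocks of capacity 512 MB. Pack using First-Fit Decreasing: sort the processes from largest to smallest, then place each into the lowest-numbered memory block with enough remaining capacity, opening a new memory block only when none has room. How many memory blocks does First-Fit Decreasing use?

4 memory blocks

Sorted descending: 342, 308, 296, 293, 109, 91, 82, 61, 56.
memory block 1: place 342 MB, 170 MB left
memory block 2: place 308 MB, 204 MB left
memory block 3: place 296 MB, 216 MB left
memory block 4: place 293 MB, 219 MB left
memory block 1: place 109 MB, 61 MB left
memory block 2: place 91 MB, 113 MB left
memory block 2: place 82 MB, 31 MB left
memory block 1: place 61 MB, 0 MB left
memory block 3: place 56 MB, 160 MB left
Final memory blocks: [342,109,61] [308,91,82] [296,56] [293].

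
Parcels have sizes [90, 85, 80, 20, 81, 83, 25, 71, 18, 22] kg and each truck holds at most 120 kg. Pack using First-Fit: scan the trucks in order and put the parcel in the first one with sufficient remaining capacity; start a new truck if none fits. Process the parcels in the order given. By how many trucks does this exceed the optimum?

0

First-Fit: [90,20] [85,25] [80,18,22] [81] [83] [71] → 6 trucks.
6 parcels exceed 60 kg (half the capacity), and no two of those can share a truck, so at least 6 trucks are needed.
So 6 is already optimal.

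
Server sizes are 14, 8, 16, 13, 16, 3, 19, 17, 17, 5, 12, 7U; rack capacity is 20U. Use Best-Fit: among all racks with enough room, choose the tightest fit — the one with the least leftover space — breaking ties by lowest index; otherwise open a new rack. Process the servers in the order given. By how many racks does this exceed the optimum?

Best-Fit: [14,5] [8,12] [16,3] [13,7] [16] [19] [17] [17] → 8 racks.
Total size 147U; any packing needs at least ⌈147/20⌉ = 8 racks.
So 8 is already optimal.

0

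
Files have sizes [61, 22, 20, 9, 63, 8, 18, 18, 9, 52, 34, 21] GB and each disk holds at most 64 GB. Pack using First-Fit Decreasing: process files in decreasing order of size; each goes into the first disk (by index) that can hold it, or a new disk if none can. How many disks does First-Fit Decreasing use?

Sorted descending: 63, 61, 52, 34, 22, 21, 20, 18, 18, 9, 9, 8.
disk 1: place 63 GB, 1 GB left
disk 2: place 61 GB, 3 GB left
disk 3: place 52 GB, 12 GB left
disk 4: place 34 GB, 30 GB left
disk 4: place 22 GB, 8 GB left
disk 5: place 21 GB, 43 GB left
disk 5: place 20 GB, 23 GB left
disk 5: place 18 GB, 5 GB left
disk 6: place 18 GB, 46 GB left
disk 3: place 9 GB, 3 GB left
disk 6: place 9 GB, 37 GB left
disk 4: place 8 GB, 0 GB left

6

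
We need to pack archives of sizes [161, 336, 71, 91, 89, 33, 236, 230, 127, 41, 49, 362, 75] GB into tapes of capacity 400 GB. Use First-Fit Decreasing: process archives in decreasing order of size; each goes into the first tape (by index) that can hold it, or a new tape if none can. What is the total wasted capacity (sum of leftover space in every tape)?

99

Sorted descending: 362, 336, 236, 230, 161, 127, 91, 89, 75, 71, 49, 41, 33.
362 GB → tape 1 (remaining 38 GB)
336 GB → tape 2 (remaining 64 GB)
236 GB → tape 3 (remaining 164 GB)
230 GB → tape 4 (remaining 170 GB)
161 GB → tape 3 (remaining 3 GB)
127 GB → tape 4 (remaining 43 GB)
91 GB → tape 5 (remaining 309 GB)
89 GB → tape 5 (remaining 220 GB)
75 GB → tape 5 (remaining 145 GB)
71 GB → tape 5 (remaining 74 GB)
49 GB → tape 2 (remaining 15 GB)
41 GB → tape 4 (remaining 2 GB)
33 GB → tape 1 (remaining 5 GB)
5 tapes × 400 GB = 2000 GB; used 1901 GB; unused 99 GB.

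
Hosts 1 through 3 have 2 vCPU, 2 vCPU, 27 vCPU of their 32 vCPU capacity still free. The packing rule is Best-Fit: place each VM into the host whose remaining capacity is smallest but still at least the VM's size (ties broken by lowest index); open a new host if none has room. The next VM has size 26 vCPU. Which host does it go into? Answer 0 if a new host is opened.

3

Hosts with room: host 3 (27 vCPU).
Tightest fit is host 3 with 27 vCPU free.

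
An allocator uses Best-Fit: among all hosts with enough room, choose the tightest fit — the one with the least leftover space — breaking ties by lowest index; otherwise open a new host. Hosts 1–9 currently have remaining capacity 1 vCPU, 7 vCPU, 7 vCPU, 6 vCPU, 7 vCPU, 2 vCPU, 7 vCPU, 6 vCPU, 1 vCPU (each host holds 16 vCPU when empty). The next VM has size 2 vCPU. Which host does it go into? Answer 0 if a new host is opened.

6

Hosts with room: host 2 (7 vCPU), host 3 (7 vCPU), host 4 (6 vCPU), host 5 (7 vCPU), host 6 (2 vCPU), host 7 (7 vCPU), host 8 (6 vCPU).
Tightest fit is host 6 with 2 vCPU free.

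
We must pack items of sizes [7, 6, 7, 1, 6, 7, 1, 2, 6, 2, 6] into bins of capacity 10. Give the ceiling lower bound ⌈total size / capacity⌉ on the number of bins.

6

Total size = 7 + 6 + 7 + 1 + 6 + 7 + 1 + 2 + 6 + 2 + 6 = 51.
⌈51 / 10⌉ = 6.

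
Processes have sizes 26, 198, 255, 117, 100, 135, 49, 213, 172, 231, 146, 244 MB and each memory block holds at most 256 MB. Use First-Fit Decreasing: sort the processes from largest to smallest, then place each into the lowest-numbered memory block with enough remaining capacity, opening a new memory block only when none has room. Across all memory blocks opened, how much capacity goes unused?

Sorted descending: 255, 244, 231, 213, 198, 172, 146, 135, 117, 100, 49, 26.
255 MB → memory block 1 (remaining 1 MB)
244 MB → memory block 2 (remaining 12 MB)
231 MB → memory block 3 (remaining 25 MB)
213 MB → memory block 4 (remaining 43 MB)
198 MB → memory block 5 (remaining 58 MB)
172 MB → memory block 6 (remaining 84 MB)
146 MB → memory block 7 (remaining 110 MB)
135 MB → memory block 8 (remaining 121 MB)
117 MB → memory block 8 (remaining 4 MB)
100 MB → memory block 7 (remaining 10 MB)
49 MB → memory block 5 (remaining 9 MB)
26 MB → memory block 4 (remaining 17 MB)
8 memory blocks × 256 MB = 2048 MB; used 1886 MB; unused 162 MB.

162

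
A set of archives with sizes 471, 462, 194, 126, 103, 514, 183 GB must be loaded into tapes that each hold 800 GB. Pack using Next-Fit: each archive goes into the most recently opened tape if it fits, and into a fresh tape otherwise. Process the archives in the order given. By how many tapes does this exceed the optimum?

Next-Fit: [471] [462,194,126] [103,514,183] → 3 tapes.
Total size 2053 GB; any packing needs at least ⌈2053/800⌉ = 3 tapes.
So 3 is already optimal.

0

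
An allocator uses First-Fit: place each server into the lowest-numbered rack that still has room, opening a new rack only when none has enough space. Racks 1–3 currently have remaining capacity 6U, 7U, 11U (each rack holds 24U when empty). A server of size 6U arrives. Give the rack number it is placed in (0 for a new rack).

1

Racks with room: rack 1 (6U), rack 2 (7U), rack 3 (11U).
The first with room is rack 1.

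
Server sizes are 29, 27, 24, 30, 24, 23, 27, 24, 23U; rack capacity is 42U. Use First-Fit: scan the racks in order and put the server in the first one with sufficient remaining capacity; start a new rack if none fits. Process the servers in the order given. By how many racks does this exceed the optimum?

0

First-Fit: [29] [27] [24] [30] [24] [23] [27] [24] [23] → 9 racks.
9 servers exceed 21U (half the capacity), and no two of those can share a rack, so at least 9 racks are needed.
So 9 is already optimal.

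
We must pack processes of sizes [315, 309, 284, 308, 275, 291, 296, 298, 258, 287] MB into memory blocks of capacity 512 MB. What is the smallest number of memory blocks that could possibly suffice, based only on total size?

Total size = 315 + 309 + 284 + 308 + 275 + 291 + 296 + 298 + 258 + 287 = 2921 MB.
⌈2921 / 512⌉ = 6.

6 memory blocks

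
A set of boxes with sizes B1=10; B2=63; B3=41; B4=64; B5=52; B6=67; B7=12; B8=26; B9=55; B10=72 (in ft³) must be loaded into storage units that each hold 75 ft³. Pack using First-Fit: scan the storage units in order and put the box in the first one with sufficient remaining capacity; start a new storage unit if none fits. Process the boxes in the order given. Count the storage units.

8

Put B1 (10 ft³) in storage unit 1; 65 ft³ remain.
Put B2 (63 ft³) in storage unit 1; 2 ft³ remain.
Put B3 (41 ft³) in storage unit 2; 34 ft³ remain.
Put B4 (64 ft³) in storage unit 3; 11 ft³ remain.
Put B5 (52 ft³) in storage unit 4; 23 ft³ remain.
Put B6 (67 ft³) in storage unit 5; 8 ft³ remain.
Put B7 (12 ft³) in storage unit 2; 22 ft³ remain.
Put B8 (26 ft³) in storage unit 6; 49 ft³ remain.
Put B9 (55 ft³) in storage unit 7; 20 ft³ remain.
Put B10 (72 ft³) in storage unit 8; 3 ft³ remain.
Final storage units: [10,63] [41,12] [64] [52] [67] [26] [55] [72].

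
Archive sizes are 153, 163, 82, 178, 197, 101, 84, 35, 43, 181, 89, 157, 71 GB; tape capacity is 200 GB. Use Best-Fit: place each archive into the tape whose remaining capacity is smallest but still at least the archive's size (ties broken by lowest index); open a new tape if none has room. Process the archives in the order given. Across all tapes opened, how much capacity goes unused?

266

153 GB → tape 1 (remaining 47 GB)
163 GB → tape 2 (remaining 37 GB)
82 GB → tape 3 (remaining 118 GB)
178 GB → tape 4 (remaining 22 GB)
197 GB → tape 5 (remaining 3 GB)
101 GB → tape 3 (remaining 17 GB)
84 GB → tape 6 (remaining 116 GB)
35 GB → tape 2 (remaining 2 GB)
43 GB → tape 1 (remaining 4 GB)
181 GB → tape 7 (remaining 19 GB)
89 GB → tape 6 (remaining 27 GB)
157 GB → tape 8 (remaining 43 GB)
71 GB → tape 9 (remaining 129 GB)
9 tapes × 200 GB = 1800 GB; used 1534 GB; unused 266 GB.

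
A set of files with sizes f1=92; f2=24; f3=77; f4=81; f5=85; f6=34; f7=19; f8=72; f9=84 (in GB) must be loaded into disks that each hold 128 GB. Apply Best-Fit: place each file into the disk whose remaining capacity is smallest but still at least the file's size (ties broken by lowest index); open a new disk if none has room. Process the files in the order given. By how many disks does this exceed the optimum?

0

Best-Fit: [92,24] [77] [81,19] [85,34] [72] [84] → 6 disks.
6 files exceed 64 GB (half the capacity), and no two of those can share a disk, so at least 6 disks are needed.
So 6 is already optimal.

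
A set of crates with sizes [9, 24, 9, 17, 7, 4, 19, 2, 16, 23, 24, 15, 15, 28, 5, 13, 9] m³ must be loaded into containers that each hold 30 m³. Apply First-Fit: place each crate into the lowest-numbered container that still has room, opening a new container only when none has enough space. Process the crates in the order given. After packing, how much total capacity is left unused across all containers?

9 m³ → container 1 (remaining 21 m³)
24 m³ → container 2 (remaining 6 m³)
9 m³ → container 1 (remaining 12 m³)
17 m³ → container 3 (remaining 13 m³)
7 m³ → container 1 (remaining 5 m³)
4 m³ → container 1 (remaining 1 m³)
19 m³ → container 4 (remaining 11 m³)
2 m³ → container 2 (remaining 4 m³)
16 m³ → container 5 (remaining 14 m³)
23 m³ → container 6 (remaining 7 m³)
24 m³ → container 7 (remaining 6 m³)
15 m³ → container 8 (remaining 15 m³)
15 m³ → container 8 (remaining 0 m³)
28 m³ → container 9 (remaining 2 m³)
5 m³ → container 3 (remaining 8 m³)
13 m³ → container 5 (remaining 1 m³)
9 m³ → container 4 (remaining 2 m³)
9 containers × 30 m³ = 270 m³; used 239 m³; unused 31 m³.

31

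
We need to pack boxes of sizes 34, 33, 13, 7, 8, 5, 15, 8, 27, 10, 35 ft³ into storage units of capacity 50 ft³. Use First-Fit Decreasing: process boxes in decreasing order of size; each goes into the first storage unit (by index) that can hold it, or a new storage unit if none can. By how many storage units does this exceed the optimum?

First-Fit Decreasing: [35,15] [34,13] [33,10,7] [27,8,8,5] → 4 storage units.
Total size 195 ft³; any packing needs at least ⌈195/50⌉ = 4 storage units.
So 4 is already optimal.

0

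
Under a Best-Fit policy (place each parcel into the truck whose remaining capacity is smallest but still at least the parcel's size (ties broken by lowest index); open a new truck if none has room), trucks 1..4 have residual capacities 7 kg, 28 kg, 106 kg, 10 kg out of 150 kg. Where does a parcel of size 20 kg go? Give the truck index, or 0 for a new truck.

2

Trucks with room: truck 2 (28 kg), truck 3 (106 kg).
Tightest fit is truck 2 with 28 kg free.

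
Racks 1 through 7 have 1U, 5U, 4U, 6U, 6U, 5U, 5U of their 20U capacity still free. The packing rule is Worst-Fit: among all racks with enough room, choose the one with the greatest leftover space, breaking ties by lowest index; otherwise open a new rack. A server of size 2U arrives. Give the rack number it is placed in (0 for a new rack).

4

Racks with room: rack 2 (5U), rack 3 (4U), rack 4 (6U), rack 5 (6U), rack 6 (5U), rack 7 (5U).
Most room is rack 4 with 6U free.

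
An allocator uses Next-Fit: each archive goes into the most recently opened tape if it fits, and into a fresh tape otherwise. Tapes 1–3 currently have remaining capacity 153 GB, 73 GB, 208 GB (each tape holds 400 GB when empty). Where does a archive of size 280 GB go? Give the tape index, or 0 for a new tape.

Next-Fit only looks at tape 3, which has 208 GB free.
280 GB does not fit, so a new tape is opened.

0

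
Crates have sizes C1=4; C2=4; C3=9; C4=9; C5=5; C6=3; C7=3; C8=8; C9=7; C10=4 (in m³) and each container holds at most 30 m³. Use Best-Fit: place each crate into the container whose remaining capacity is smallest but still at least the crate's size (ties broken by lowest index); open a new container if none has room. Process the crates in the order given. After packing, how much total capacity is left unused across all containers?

C1 (4 m³) → container 1 (remaining 26 m³)
C2 (4 m³) → container 1 (remaining 22 m³)
C3 (9 m³) → container 1 (remaining 13 m³)
C4 (9 m³) → container 1 (remaining 4 m³)
C5 (5 m³) → container 2 (remaining 25 m³)
C6 (3 m³) → container 1 (remaining 1 m³)
C7 (3 m³) → container 2 (remaining 22 m³)
C8 (8 m³) → container 2 (remaining 14 m³)
C9 (7 m³) → container 2 (remaining 7 m³)
C10 (4 m³) → container 2 (remaining 3 m³)
2 containers × 30 m³ = 60 m³; used 56 m³; unused 4 m³.

4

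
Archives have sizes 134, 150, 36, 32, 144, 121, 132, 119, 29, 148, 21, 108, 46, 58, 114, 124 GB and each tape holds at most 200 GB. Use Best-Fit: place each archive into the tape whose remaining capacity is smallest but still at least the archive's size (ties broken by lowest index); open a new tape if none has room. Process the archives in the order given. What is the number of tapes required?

tape 1: place 134 GB, 66 GB left
tape 2: place 150 GB, 50 GB left
tape 2: place 36 GB, 14 GB left
tape 1: place 32 GB, 34 GB left
tape 3: place 144 GB, 56 GB left
tape 4: place 121 GB, 79 GB left
tape 5: place 132 GB, 68 GB left
tape 6: place 119 GB, 81 GB left
tape 1: place 29 GB, 5 GB left
tape 7: place 148 GB, 52 GB left
tape 7: place 21 GB, 31 GB left
tape 8: place 108 GB, 92 GB left
tape 3: place 46 GB, 10 GB left
tape 5: place 58 GB, 10 GB left
tape 9: place 114 GB, 86 GB left
tape 10: place 124 GB, 76 GB left
Final tapes: [134,32,29] [150,36] [144,46] [121] [132,58] [119] [148,21] [108] [114] [124].

10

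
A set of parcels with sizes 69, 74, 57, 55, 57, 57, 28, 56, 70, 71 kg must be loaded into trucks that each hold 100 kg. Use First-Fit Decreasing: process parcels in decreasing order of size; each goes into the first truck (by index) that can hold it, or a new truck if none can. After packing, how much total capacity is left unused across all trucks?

306

Sorted descending: 74, 71, 70, 69, 57, 57, 57, 56, 55, 28.
Put 74 kg in truck 1; 26 kg remain.
Put 71 kg in truck 2; 29 kg remain.
Put 70 kg in truck 3; 30 kg remain.
Put 69 kg in truck 4; 31 kg remain.
Put 57 kg in truck 5; 43 kg remain.
Put 57 kg in truck 6; 43 kg remain.
Put 57 kg in truck 7; 43 kg remain.
Put 56 kg in truck 8; 44 kg remain.
Put 55 kg in truck 9; 45 kg remain.
Put 28 kg in truck 2; 1 kg remain.
9 trucks × 100 kg = 900 kg; used 594 kg; unused 306 kg.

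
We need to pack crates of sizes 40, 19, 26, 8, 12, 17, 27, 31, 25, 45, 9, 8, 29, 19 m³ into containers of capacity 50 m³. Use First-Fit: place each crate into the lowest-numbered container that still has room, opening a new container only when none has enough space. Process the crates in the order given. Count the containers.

Put 40 m³ in container 1; 10 m³ remain.
Put 19 m³ in container 2; 31 m³ remain.
Put 26 m³ in container 2; 5 m³ remain.
Put 8 m³ in container 1; 2 m³ remain.
Put 12 m³ in container 3; 38 m³ remain.
Put 17 m³ in container 3; 21 m³ remain.
Put 27 m³ in container 4; 23 m³ remain.
Put 31 m³ in container 5; 19 m³ remain.
Put 25 m³ in container 6; 25 m³ remain.
Put 45 m³ in container 7; 5 m³ remain.
Put 9 m³ in container 3; 12 m³ remain.
Put 8 m³ in container 3; 4 m³ remain.
Put 29 m³ in container 8; 21 m³ remain.
Put 19 m³ in container 4; 4 m³ remain.

8 containers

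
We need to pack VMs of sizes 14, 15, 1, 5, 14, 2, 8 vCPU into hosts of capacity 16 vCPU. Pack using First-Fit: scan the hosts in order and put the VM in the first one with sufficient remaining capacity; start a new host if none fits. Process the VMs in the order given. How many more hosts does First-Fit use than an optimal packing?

First-Fit: [14,1] [15] [5,2,8] [14] → 4 hosts.
Total size 59 vCPU; any packing needs at least ⌈59/16⌉ = 4 hosts.
So 4 is already optimal.

0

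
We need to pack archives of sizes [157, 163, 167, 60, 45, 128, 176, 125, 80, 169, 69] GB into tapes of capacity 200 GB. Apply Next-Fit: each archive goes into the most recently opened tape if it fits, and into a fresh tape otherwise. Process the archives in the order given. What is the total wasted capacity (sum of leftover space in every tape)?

Put 157 GB in tape 1; 43 GB remain.
Put 163 GB in tape 2; 37 GB remain.
Put 167 GB in tape 3; 33 GB remain.
Put 60 GB in tape 4; 140 GB remain.
Put 45 GB in tape 4; 95 GB remain.
Put 128 GB in tape 5; 72 GB remain.
Put 176 GB in tape 6; 24 GB remain.
Put 125 GB in tape 7; 75 GB remain.
Put 80 GB in tape 8; 120 GB remain.
Put 169 GB in tape 9; 31 GB remain.
Put 69 GB in tape 10; 131 GB remain.
10 tapes × 200 GB = 2000 GB; used 1339 GB; unused 661 GB.

661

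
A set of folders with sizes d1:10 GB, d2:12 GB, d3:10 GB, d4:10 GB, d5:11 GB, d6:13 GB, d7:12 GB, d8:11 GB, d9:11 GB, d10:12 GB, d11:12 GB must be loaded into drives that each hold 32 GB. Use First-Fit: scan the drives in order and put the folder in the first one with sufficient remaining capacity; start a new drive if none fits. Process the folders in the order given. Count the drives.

Put d1 (10 GB) in drive 1; 22 GB remain.
Put d2 (12 GB) in drive 1; 10 GB remain.
Put d3 (10 GB) in drive 1; 0 GB remain.
Put d4 (10 GB) in drive 2; 22 GB remain.
Put d5 (11 GB) in drive 2; 11 GB remain.
Put d6 (13 GB) in drive 3; 19 GB remain.
Put d7 (12 GB) in drive 3; 7 GB remain.
Put d8 (11 GB) in drive 2; 0 GB remain.
Put d9 (11 GB) in drive 4; 21 GB remain.
Put d10 (12 GB) in drive 4; 9 GB remain.
Put d11 (12 GB) in drive 5; 20 GB remain.

5 drives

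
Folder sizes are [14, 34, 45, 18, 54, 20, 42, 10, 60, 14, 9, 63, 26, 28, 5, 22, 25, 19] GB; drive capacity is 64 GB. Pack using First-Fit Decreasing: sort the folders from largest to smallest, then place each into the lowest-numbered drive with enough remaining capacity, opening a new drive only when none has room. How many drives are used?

Sorted descending: 63, 60, 54, 45, 42, 34, 28, 26, 25, 22, 20, 19, 18, 14, 14, 10, 9, 5.
drive 1: place 63 GB, 1 GB left
drive 2: place 60 GB, 4 GB left
drive 3: place 54 GB, 10 GB left
drive 4: place 45 GB, 19 GB left
drive 5: place 42 GB, 22 GB left
drive 6: place 34 GB, 30 GB left
drive 6: place 28 GB, 2 GB left
drive 7: place 26 GB, 38 GB left
drive 7: place 25 GB, 13 GB left
drive 5: place 22 GB, 0 GB left
drive 8: place 20 GB, 44 GB left
drive 4: place 19 GB, 0 GB left
drive 8: place 18 GB, 26 GB left
drive 8: place 14 GB, 12 GB left
drive 9: place 14 GB, 50 GB left
drive 3: place 10 GB, 0 GB left
drive 7: place 9 GB, 4 GB left
drive 8: place 5 GB, 7 GB left

9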